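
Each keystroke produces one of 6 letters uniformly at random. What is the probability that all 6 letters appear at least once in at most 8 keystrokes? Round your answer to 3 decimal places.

By inclusion–exclusion over which letters are missing,
P(all seen) = Σ_{j=0}^{6} (-1)^j C(6,j)((6-j)/6)^8
= 1.0000 - 1.3954 + 0.5853 - 0.0781 + 0.0023 - 0.0000 + 0.0000
= 0.1140.

0.114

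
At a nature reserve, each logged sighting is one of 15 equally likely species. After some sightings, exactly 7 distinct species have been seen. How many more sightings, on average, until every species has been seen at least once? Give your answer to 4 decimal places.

The wait to go from k to k+1 distinct species is geometric with mean 15/(15-k).
Sum over k = 7,...,14: E = 15/8 + 15/7 + 15/6 + ... + 15/2 + 15/1 = 40.76786.

40.7679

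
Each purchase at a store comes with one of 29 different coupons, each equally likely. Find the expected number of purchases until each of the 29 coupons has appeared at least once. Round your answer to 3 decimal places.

After k distinct coupons have appeared, the next purchase gives a new one with probability (29-k)/29, so the expected wait for the (k+1)-th is 29/(29-k).
E[T] = 29/29 + 29/28 + 29/27 + ... + 29/2 + 29/1 = 29·H_{29}.
H_{29} = 3.9617, so E[T] = 114.8880.

114.888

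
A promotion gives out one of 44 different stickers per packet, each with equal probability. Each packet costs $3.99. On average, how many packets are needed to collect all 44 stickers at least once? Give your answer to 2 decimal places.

After k distinct stickers have appeared, the next packet gives a new one with probability (44-k)/44, so the expected wait for the (k+1)-th is 44/(44-k).
E[T] = 44/44 + 44/43 + 44/42 + ... + 44/2 + 44/1 = 44·H_{44}.
H_{44} = 4.373, so E[T] = 192.400.

192.40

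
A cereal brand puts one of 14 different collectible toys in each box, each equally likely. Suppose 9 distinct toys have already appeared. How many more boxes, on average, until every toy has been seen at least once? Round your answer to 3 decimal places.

31.967

The wait to go from k to k+1 distinct toys is geometric with mean 14/(14-k).
Sum over k = 9,...,13: E = 14/5 + 14/4 + 14/3 + 14/2 + 14/1 = 31.9667.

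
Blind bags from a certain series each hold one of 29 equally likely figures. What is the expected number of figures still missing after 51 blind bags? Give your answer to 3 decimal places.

For each figure, P(unseen after 51) = (28/29)^51 = 0.1670.
By linearity of expectation, E[unseen] = 29·(28/29)^51 = 4.8435.

4.844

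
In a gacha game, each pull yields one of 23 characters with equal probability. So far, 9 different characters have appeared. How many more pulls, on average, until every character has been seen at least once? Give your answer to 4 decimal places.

From k distinct to k+1 distinct takes on average 23/(23-k) pulls.
Sum over k = 9,...,22: E = 23/14 + 23/13 + 23/12 + ... + 23/2 + 23/1 = 74.78593.

74.7859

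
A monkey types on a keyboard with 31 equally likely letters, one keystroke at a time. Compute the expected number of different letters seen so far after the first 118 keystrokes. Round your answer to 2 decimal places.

For each letter, P(seen in 118 keystrokes) = 1 - (30/31)^118 = 0.979.
By linearity of expectation, E[distinct seen] = 31·(1 - (30/31)^118) = 30.353.

30.35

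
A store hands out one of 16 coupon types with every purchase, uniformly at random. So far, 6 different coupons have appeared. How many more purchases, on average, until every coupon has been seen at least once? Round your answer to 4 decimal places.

46.8635

The wait to go from k to k+1 distinct coupons is geometric with mean 16/(16-k).
Sum over k = 6,...,15: E = 16/10 + 16/9 + 16/8 + ... + 16/2 + 16/1 = 46.86349.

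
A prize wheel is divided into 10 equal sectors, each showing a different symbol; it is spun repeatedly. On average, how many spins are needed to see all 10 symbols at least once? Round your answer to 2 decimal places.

After k distinct symbols have appeared, the next spin gives a new one with probability (10-k)/10, so the expected wait for the (k+1)-th is 10/(10-k).
E[T] = 10/10 + 10/9 + 10/8 + ... + 10/2 + 10/1 = 10·H_{10}.
H_{10} = 2.929, so E[T] = 29.290.

29.29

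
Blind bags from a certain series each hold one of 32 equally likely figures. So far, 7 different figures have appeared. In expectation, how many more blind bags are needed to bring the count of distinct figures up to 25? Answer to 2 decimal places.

39.14

From k distinct to k+1 distinct takes on average 32/(32-k) blind bags.
Sum over k = 7,...,24: E = 32/25 + 32/24 + 32/23 + ... + 32/9 + 32/8 = 39.139.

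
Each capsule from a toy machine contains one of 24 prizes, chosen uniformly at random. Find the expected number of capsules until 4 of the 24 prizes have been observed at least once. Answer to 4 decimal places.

4.2772

With k distinct prizes already seen, the next new one arrives after an expected 24/(24-k) capsules.
Sum over k = 0,...,3: E = 24/24 + 24/23 + 24/22 + 24/21 = 4.27724.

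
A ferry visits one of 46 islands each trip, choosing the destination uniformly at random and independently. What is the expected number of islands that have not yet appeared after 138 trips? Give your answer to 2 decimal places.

For each island, P(unseen after 138) = (45/46)^138 = 0.048.
By linearity of expectation, E[unseen] = 46·(45/46)^138 = 2.216.

2.22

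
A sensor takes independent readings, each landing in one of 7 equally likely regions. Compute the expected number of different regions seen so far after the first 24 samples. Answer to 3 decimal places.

6.827

For each region, P(seen in 24 samples) = 1 - (6/7)^24 = 0.9753.
By linearity of expectation, E[distinct seen] = 7·(1 - (6/7)^24) = 6.8269.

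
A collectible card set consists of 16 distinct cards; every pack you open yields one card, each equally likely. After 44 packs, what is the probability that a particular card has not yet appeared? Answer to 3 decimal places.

0.058

On each pack the fixed card fails to appear with probability 15/16.
P(still missing after 44) = (15/16)^44 = 0.0584.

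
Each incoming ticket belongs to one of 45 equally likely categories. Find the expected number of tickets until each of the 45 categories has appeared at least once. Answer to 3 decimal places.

The wait to go from k to k+1 distinct categories is geometric with mean 45/(45-k).
E[T] = 45/45 + 45/44 + 45/43 + ... + 45/2 + 45/1 = 45·H_{45}.
H_{45} = 4.3949, so E[T] = 197.7727.

197.773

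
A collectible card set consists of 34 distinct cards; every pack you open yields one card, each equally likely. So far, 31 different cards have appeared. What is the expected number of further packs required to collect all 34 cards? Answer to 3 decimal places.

62.333

With k distinct cards already seen, the next new one takes an expected 34/(34-k) packs.
Sum over k = 31,...,33: E = 34/3 + 34/2 + 34/1 = 62.3333.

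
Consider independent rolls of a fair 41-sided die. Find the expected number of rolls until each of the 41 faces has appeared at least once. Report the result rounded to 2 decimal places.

The wait to go from k to k+1 distinct faces is geometric with mean 41/(41-k).
E[T] = 41/41 + 41/40 + 41/39 + ... + 41/2 + 41/1 = 41·H_{41}.
H_{41} = 4.303, so E[T] = 176.420.

176.42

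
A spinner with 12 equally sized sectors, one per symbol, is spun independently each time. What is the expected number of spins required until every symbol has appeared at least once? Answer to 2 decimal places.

37.24

Split into phases: going from k distinct to k+1 distinct takes on average 12/(12-k) spins.
E[T] = 12/12 + 12/11 + 12/10 + ... + 12/2 + 12/1 = 12·H_{12}.
H_{12} = 3.103, so E[T] = 37.239.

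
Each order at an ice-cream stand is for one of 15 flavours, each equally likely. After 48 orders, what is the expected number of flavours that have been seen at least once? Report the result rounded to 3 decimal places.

14.453

For each flavour, P(seen in 48 orders) = 1 - (14/15)^48 = 0.9635.
By linearity of expectation, E[distinct seen] = 15·(1 - (14/15)^48) = 14.4532.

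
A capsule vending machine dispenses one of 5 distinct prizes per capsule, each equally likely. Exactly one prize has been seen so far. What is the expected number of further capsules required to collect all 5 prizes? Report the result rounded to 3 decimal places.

10.417

The wait to go from k to k+1 distinct prizes is geometric with mean 5/(5-k).
Sum over k = 1,...,4: E = 5/4 + 5/3 + 5/2 + 5/1 = 10.4167.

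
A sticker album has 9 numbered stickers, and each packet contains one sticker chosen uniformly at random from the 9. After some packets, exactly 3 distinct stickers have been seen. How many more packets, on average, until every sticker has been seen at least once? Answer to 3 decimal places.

22.050

With k distinct stickers already seen, the next new one takes an expected 9/(9-k) packets.
Sum over k = 3,...,8: E = 9/6 + 9/5 + 9/4 + 9/3 + 9/2 + 9/1 = 22.0500.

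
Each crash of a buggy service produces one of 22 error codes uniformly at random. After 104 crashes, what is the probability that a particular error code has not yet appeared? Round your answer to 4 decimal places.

0.0079

On each crash the fixed error code fails to appear with probability 21/22.
P(still missing after 104) = (21/22)^104 = 0.00792.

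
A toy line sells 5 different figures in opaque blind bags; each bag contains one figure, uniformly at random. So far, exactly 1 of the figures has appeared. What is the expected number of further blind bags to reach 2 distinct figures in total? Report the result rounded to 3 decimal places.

With k distinct figures already seen, the next new one takes an expected 5/(5-k) blind bags.
Only the k = 1 term is needed: E = 5/4 = 1.2500.

1.250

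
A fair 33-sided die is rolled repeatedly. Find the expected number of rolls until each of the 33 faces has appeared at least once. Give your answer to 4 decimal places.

134.9303

The wait to go from k to k+1 distinct faces is geometric with mean 33/(33-k).
E[T] = 33/33 + 33/32 + 33/31 + ... + 33/2 + 33/1 = 33·H_{33}.
H_{33} = 4.08880, so E[T] = 134.93034.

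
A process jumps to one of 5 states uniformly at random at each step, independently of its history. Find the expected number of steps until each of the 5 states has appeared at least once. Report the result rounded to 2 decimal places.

11.42

Split into phases: going from k distinct to k+1 distinct takes on average 5/(5-k) steps.
E[T] = 5/5 + 5/4 + 5/3 + 5/2 + 5/1 = 5·H_{5}.
H_{5} = 2.283, so E[T] = 11.417.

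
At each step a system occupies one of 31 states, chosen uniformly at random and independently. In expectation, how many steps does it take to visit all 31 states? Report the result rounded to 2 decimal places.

124.84

After k distinct states have appeared, the next step gives a new one with probability (31-k)/31, so the expected wait for the (k+1)-th is 31/(31-k).
E[T] = 31/31 + 31/30 + 31/29 + ... + 31/2 + 31/1 = 31·H_{31}.
H_{31} = 4.027, so E[T] = 124.845.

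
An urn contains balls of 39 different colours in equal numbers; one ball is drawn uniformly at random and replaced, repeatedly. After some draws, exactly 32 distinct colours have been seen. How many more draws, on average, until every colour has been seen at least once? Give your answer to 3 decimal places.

101.121

From k distinct to k+1 distinct takes on average 39/(39-k) draws.
Sum over k = 32,...,38: E = 39/7 + 39/6 + 39/5 + ... + 39/2 + 39/1 = 101.1214.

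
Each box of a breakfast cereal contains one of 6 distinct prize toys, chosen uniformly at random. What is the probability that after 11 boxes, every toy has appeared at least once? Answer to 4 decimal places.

Let A_i be the event that toy i is missing after 11 boxes. By inclusion–exclusion on the A_i,
P(all seen) = Σ_{j=0}^{6} (-1)^j C(6,j)((6-j)/6)^11
= 1.00000 - 0.80753 + 0.17342 - 0.00977 + 0.00008 - 0.00000 + 0.00000
= 0.35621.

0.3562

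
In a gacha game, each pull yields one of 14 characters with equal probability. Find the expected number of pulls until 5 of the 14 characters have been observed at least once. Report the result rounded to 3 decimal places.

With k distinct characters already seen, the next new one arrives after an expected 14/(14-k) pulls.
Sum over k = 0,...,4: E = 14/14 + 14/13 + 14/12 + 14/11 + 14/10 = 5.9163.

5.916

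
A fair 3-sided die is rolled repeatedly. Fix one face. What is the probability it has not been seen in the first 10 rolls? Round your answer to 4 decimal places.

0.0173

Each roll misses the fixed face with probability (3-1)/3 = 2/3, independently.
P(still missing after 10) = (2/3)^10 = 0.01734.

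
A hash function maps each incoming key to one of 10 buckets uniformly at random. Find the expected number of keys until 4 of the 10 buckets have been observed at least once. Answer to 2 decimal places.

Going from k to k+1 distinct takes a geometric number of keys with mean 10/(10-k).
Sum over k = 0,...,3: E = 10/10 + 10/9 + 10/8 + 10/7 = 4.790.

4.79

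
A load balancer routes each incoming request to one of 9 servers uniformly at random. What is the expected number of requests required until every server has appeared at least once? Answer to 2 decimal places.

25.46

The wait to go from k to k+1 distinct servers is geometric with mean 9/(9-k).
E[T] = 9/9 + 9/8 + 9/7 + ... + 9/2 + 9/1 = 9·H_{9}.
H_{9} = 2.829, so E[T] = 25.461.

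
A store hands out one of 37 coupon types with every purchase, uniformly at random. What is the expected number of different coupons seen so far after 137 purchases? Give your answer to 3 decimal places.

For each coupon, P(seen in 137 purchases) = 1 - (36/37)^137 = 0.9766.
By linearity of expectation, E[distinct seen] = 37·(1 - (36/37)^137) = 36.1330.

36.133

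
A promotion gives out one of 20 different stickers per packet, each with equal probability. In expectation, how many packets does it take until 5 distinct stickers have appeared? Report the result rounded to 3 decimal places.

Going from k to k+1 distinct takes a geometric number of packets with mean 20/(20-k).
Sum over k = 0,...,4: E = 20/20 + 20/19 + 20/18 + 20/17 + 20/16 = 5.5902.

5.590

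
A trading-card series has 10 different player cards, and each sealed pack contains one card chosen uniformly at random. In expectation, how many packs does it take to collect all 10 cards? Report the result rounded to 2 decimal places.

29.29

After k distinct cards have appeared, the next pack gives a new one with probability (10-k)/10, so the expected wait for the (k+1)-th is 10/(10-k).
E[T] = 10/10 + 10/9 + 10/8 + ... + 10/2 + 10/1 = 10·H_{10}.
H_{10} = 2.929, so E[T] = 29.290.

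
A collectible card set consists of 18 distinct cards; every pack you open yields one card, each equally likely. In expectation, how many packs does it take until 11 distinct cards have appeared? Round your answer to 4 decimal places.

Going from k to k+1 distinct takes a geometric number of packs with mean 18/(18-k).
Sum over k = 0,...,10: E = 18/18 + 18/17 + 18/16 + ... + 18/9 + 18/8 = 16.24052.

16.2405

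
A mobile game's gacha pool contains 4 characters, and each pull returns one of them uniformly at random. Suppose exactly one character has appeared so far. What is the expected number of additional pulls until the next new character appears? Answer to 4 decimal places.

Each pull yields a new character with probability (4-1)/4 = 3/4, so the wait is geometric with mean 4/3.
E = 4/3 = 1.33333.

1.3333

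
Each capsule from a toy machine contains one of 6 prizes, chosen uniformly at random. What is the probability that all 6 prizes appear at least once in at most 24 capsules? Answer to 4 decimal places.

By inclusion–exclusion over which prizes are missing,
P(all seen) = Σ_{j=0}^{6} (-1)^j C(6,j)((6-j)/6)^24
= 1.00000 - 0.07547 + 0.00089 - 0.00000 + 0.00000 - 0.00000 + 0.00000
= 0.92542.

0.9254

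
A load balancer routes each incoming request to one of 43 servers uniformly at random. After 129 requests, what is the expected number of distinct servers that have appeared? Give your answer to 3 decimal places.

For each server, P(seen in 129 requests) = 1 - (42/43)^129 = 0.9519.
By linearity of expectation, E[distinct seen] = 43·(1 - (42/43)^129) = 40.9337.

40.934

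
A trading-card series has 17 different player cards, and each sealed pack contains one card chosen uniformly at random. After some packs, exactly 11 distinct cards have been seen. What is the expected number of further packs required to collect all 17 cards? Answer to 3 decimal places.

41.650

The wait to go from k to k+1 distinct cards is geometric with mean 17/(17-k).
Sum over k = 11,...,16: E = 17/6 + 17/5 + 17/4 + 17/3 + 17/2 + 17/1 = 41.6500.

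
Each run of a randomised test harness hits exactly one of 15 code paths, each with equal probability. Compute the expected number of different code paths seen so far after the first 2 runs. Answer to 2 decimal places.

1.93

For each code path, P(seen in 2 runs) = 1 - (14/15)^2 = 0.129.
By linearity of expectation, E[distinct seen] = 15·(1 - (14/15)^2) = 1.933.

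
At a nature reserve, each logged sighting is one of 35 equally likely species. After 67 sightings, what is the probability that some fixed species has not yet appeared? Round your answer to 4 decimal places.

0.1434

On each sighting the fixed species fails to appear with probability 34/35.
P(still missing after 67) = (34/35)^67 = 0.14339.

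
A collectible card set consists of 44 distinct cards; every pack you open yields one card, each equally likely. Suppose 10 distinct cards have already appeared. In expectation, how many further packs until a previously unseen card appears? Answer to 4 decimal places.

The number of packs until the next new card is geometric with success probability 34/44, so its mean is 44/34.
E = 44/34 = 1.29412.

1.2941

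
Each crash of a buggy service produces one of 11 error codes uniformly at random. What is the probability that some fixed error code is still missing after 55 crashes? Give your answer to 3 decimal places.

On each crash the fixed error code fails to appear with probability 10/11.
P(still missing after 55) = (10/11)^55 = 0.0053.

0.005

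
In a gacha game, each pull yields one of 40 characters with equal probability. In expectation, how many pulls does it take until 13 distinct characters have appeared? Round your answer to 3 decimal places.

15.483

With k distinct characters already seen, the next new one arrives after an expected 40/(40-k) pulls.
Sum over k = 0,...,12: E = 40/40 + 40/39 + 40/38 + ... + 40/29 + 40/28 = 15.4835.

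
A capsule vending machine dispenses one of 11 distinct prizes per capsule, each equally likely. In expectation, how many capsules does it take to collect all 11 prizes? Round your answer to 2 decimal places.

Split into phases: going from k distinct to k+1 distinct takes on average 11/(11-k) capsules.
E[T] = 11/11 + 11/10 + 11/9 + ... + 11/2 + 11/1 = 11·H_{11}.
H_{11} = 3.020, so E[T] = 33.219.

33.22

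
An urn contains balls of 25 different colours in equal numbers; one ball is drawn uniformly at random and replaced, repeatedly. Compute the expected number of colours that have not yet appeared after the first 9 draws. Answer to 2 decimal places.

17.31

For each colour, P(unseen after 9) = (24/25)^9 = 0.693.
By linearity of expectation, E[unseen] = 25·(24/25)^9 = 17.313.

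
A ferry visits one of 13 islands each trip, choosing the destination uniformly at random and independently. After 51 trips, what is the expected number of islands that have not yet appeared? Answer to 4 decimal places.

0.2193

For each island, P(unseen after 51) = (12/13)^51 = 0.01687.
By linearity of expectation, E[unseen] = 13·(12/13)^51 = 0.21932.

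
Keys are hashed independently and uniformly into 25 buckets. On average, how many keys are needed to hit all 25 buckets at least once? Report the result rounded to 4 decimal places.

The wait to go from k to k+1 distinct buckets is geometric with mean 25/(25-k).
E[T] = 25/25 + 25/24 + 25/23 + ... + 25/2 + 25/1 = 25·H_{25}.
H_{25} = 3.81596, so E[T] = 95.39895.

95.3990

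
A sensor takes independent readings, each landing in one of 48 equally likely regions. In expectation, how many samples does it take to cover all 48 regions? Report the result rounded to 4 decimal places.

214.0223

After k distinct regions have appeared, the next sample gives a new one with probability (48-k)/48, so the expected wait for the (k+1)-th is 48/(48-k).
E[T] = 48/48 + 48/47 + 48/46 + ... + 48/2 + 48/1 = 48·H_{48}.
H_{48} = 4.45880, so E[T] = 214.02226.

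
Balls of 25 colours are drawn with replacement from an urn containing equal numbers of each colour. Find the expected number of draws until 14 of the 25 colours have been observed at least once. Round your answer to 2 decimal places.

With k distinct colours already seen, the next new one arrives after an expected 25/(25-k) draws.
Sum over k = 0,...,13: E = 25/25 + 25/24 + 25/23 + ... + 25/13 + 25/12 = 19.902.

19.90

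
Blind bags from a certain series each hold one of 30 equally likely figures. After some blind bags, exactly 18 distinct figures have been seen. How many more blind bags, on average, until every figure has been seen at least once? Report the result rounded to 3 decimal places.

93.096

With k distinct figures already seen, the next new one takes an expected 30/(30-k) blind bags.
Sum over k = 18,...,29: E = 30/12 + 30/11 + 30/10 + ... + 30/2 + 30/1 = 93.0963.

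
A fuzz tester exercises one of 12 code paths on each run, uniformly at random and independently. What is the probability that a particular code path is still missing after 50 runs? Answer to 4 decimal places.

On each run the fixed code path fails to appear with probability 11/12.
P(still missing after 50) = (11/12)^50 = 0.01290.

0.0129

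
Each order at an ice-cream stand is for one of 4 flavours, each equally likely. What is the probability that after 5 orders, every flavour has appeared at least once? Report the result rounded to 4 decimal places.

Let A_i be the event that flavour i is missing after 5 orders. By inclusion–exclusion on the A_i,
P(all seen) = Σ_{j=0}^{4} (-1)^j C(4,j)((4-j)/4)^5
= 1.00000 - 0.94922 + 0.18750 - 0.00391 + 0.00000
= 0.23438.

0.2344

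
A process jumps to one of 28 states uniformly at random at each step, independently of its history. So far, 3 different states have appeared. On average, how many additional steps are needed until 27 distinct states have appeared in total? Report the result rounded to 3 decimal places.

The wait to go from k to k+1 distinct states is geometric with mean 28/(28-k).
Sum over k = 3,...,26: E = 28/25 + 28/24 + 28/23 + ... + 28/3 + 28/2 = 78.8468.

78.847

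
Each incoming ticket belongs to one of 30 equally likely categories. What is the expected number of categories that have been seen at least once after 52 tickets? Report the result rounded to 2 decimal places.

For each category, P(seen in 52 tickets) = 1 - (29/30)^52 = 0.828.
By linearity of expectation, E[distinct seen] = 30·(1 - (29/30)^52) = 24.854.

24.85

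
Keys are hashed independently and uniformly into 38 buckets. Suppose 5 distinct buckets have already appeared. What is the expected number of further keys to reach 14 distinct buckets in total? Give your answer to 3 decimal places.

The wait to go from k to k+1 distinct buckets is geometric with mean 38/(38-k).
Sum over k = 5,...,13: E = 38/33 + 38/32 + 38/31 + ... + 38/26 + 38/25 = 11.8879.

11.888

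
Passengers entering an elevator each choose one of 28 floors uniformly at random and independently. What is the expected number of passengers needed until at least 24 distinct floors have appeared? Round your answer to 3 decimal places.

51.627

With k distinct floors already seen, the next new one arrives after an expected 28/(28-k) passengers.
Sum over k = 0,...,23: E = 28/28 + 28/27 + 28/26 + ... + 28/6 + 28/5 = 51.6275.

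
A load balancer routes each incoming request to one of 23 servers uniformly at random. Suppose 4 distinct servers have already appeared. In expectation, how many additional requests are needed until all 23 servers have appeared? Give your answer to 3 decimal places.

81.598

With k distinct servers already seen, the next new one takes an expected 23/(23-k) requests.
Sum over k = 4,...,22: E = 23/19 + 23/18 + 23/17 + ... + 23/2 + 23/1 = 81.5980.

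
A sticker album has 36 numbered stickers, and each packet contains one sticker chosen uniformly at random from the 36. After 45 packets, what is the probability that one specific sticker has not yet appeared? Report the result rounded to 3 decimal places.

On each packet the fixed sticker fails to appear with probability 35/36.
P(still missing after 45) = (35/36)^45 = 0.2815.

0.281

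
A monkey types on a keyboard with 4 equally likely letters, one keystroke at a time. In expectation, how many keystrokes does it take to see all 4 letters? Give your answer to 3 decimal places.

8.333

Split into phases: going from k distinct to k+1 distinct takes on average 4/(4-k) keystrokes.
E[T] = 4/4 + 4/3 + 4/2 + 4/1 = 4·H_{4}.
H_{4} = 2.0833, so E[T] = 8.3333.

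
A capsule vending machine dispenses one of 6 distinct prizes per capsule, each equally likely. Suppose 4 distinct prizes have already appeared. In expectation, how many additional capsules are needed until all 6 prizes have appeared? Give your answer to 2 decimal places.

9.00

The wait to go from k to k+1 distinct prizes is geometric with mean 6/(6-k).
Sum over k = 4,...,5: E = 6/2 + 6/1 = 9.000.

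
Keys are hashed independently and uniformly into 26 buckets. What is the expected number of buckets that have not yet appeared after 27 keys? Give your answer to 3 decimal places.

9.017

For each bucket, P(unseen after 27) = (25/26)^27 = 0.3468.
By linearity of expectation, E[unseen] = 26·(25/26)^27 = 9.0172.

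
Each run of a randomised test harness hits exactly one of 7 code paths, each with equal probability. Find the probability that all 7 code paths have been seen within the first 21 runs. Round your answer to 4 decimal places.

Let A_i be the event that code path i is missing after 21 runs. By inclusion–exclusion on the A_i,
P(all seen) = Σ_{j=0}^{7} (-1)^j C(7,j)((7-j)/7)^21
= 1.00000 - 0.27493 + 0.01793 - 0.00028 + 0.00000 - 0.00000 + 0.00000 - 0.00000
= 0.74273.

0.7427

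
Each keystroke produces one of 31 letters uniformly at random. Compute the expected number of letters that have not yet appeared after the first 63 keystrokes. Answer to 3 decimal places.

For each letter, P(unseen after 63) = (30/31)^63 = 0.1267.
By linearity of expectation, E[unseen] = 31·(30/31)^63 = 3.9284.

3.928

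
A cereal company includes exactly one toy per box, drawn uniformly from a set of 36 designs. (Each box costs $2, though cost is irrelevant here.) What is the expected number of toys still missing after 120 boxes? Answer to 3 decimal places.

1.225

For each toy, P(unseen after 120) = (35/36)^120 = 0.0340.
By linearity of expectation, E[unseen] = 36·(35/36)^120 = 1.2251.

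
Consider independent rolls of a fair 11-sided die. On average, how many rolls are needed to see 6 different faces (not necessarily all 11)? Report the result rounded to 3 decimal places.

8.102

Going from k to k+1 distinct takes a geometric number of rolls with mean 11/(11-k).
Sum over k = 0,...,5: E = 11/11 + 11/10 + 11/9 + 11/8 + 11/7 + 11/6 = 8.1020.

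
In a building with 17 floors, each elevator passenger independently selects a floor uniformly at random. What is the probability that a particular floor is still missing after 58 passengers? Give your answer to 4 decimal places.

0.0297

On each passenger the fixed floor fails to appear with probability 16/17.
P(still missing after 58) = (16/17)^58 = 0.02971.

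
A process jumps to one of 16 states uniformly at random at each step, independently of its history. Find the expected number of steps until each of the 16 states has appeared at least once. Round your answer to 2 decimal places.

After k distinct states have appeared, the next step gives a new one with probability (16-k)/16, so the expected wait for the (k+1)-th is 16/(16-k).
E[T] = 16/16 + 16/15 + 16/14 + ... + 16/2 + 16/1 = 16·H_{16}.
H_{16} = 3.381, so E[T] = 54.092.

54.09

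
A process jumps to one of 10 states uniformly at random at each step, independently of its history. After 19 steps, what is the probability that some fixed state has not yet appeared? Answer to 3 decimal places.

On each step the fixed state fails to appear with probability 9/10.
P(still missing after 19) = (9/10)^19 = 0.1351.

0.135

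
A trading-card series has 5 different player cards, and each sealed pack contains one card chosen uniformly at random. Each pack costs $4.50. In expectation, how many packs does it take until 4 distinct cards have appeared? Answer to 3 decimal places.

6.417

With k distinct cards already seen, the next new one arrives after an expected 5/(5-k) packs.
Sum over k = 0,...,3: E = 5/5 + 5/4 + 5/3 + 5/2 = 6.4167.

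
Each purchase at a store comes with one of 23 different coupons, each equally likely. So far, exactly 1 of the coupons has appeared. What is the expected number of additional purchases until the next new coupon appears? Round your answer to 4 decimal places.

Each purchase yields a new coupon with probability (23-1)/23 = 22/23, so the wait is geometric with mean 23/22.
E = 23/22 = 1.04545.

1.0455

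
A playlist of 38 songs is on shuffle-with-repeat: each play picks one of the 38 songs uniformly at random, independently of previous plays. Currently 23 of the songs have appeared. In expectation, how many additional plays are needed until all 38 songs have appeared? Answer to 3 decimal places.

126.093

From k distinct to k+1 distinct takes on average 38/(38-k) plays.
Sum over k = 23,...,37: E = 38/15 + 38/14 + 38/13 + ... + 38/2 + 38/1 = 126.0927.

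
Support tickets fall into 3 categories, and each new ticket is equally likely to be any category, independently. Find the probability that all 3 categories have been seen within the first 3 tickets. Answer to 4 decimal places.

By inclusion–exclusion over which categories are missing,
P(all seen) = Σ_{j=0}^{3} (-1)^j C(3,j)((3-j)/3)^3
= 1.00000 - 0.88889 + 0.11111 - 0.00000
= 0.22222.

0.2222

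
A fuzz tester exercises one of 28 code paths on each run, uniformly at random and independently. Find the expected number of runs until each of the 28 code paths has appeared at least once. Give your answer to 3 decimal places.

109.961

After k distinct code paths have appeared, the next run gives a new one with probability (28-k)/28, so the expected wait for the (k+1)-th is 28/(28-k).
E[T] = 28/28 + 28/27 + 28/26 + ... + 28/2 + 28/1 = 28·H_{28}.
H_{28} = 3.9272, so E[T] = 109.9608.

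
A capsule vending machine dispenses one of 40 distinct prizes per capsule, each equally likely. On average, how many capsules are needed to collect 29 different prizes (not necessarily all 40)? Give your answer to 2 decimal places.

50.35

With k distinct prizes already seen, the next new one arrives after an expected 40/(40-k) capsules.
Sum over k = 0,...,28: E = 40/40 + 40/39 + 40/38 + ... + 40/13 + 40/12 = 50.347.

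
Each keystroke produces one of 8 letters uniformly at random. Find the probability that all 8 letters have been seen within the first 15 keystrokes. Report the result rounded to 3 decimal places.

By inclusion–exclusion over which letters are missing,
P(all seen) = Σ_{j=0}^{8} (-1)^j C(8,j)((8-j)/8)^15
= 1.0000 - 1.0795 + 0.3742 - 0.0486 + 0.0021 - 0.0000 + 0.0000 - 0.0000 + 0.0000
= 0.2482.

0.248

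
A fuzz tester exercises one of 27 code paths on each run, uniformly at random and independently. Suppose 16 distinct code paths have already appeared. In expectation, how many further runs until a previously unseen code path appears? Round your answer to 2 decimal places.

2.45

Each run yields a new code path with probability (27-16)/27 = 11/27, so the wait is geometric with mean 27/11.
E = 27/11 = 2.455.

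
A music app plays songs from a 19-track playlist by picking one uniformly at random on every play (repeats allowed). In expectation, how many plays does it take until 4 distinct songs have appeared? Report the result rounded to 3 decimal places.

With k distinct songs already seen, the next new one arrives after an expected 19/(19-k) plays.
Sum over k = 0,...,3: E = 19/19 + 19/18 + 19/17 + 19/16 = 4.3607.

4.361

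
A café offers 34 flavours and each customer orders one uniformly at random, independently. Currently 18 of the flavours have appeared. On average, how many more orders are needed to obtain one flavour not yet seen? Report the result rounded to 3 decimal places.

2.125

The number of orders until the next new flavour is geometric with success probability 16/34, so its mean is 34/16.
E = 34/16 = 2.1250.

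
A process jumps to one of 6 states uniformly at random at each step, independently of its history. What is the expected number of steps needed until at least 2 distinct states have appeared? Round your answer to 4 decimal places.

2.2000

Going from k to k+1 distinct takes a geometric number of steps with mean 6/(6-k).
Sum over k = 0,...,1: E = 6/6 + 6/5 = 2.20000.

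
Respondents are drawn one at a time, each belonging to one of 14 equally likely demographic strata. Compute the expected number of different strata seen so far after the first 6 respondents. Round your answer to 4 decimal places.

For each stratum, P(seen in 6 respondents) = 1 - (13/14)^6 = 0.35895.
By linearity of expectation, E[distinct seen] = 14·(1 - (13/14)^6) = 5.02530.

5.0253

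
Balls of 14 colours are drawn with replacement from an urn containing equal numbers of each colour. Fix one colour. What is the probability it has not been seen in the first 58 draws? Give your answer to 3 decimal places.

On each draw the fixed colour fails to appear with probability 13/14.
P(still missing after 58) = (13/14)^58 = 0.0136.

0.014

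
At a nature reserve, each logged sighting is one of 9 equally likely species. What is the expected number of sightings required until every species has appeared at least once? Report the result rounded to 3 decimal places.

After k distinct species have appeared, the next sighting gives a new one with probability (9-k)/9, so the expected wait for the (k+1)-th is 9/(9-k).
E[T] = 9/9 + 9/8 + 9/7 + ... + 9/2 + 9/1 = 9·H_{9}.
H_{9} = 2.8290, so E[T] = 25.4607.

25.461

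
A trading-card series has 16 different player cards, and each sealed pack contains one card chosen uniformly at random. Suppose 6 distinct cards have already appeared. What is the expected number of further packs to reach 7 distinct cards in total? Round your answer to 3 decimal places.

1.600

With k distinct cards already seen, the next new one takes an expected 16/(16-k) packs.
Only the k = 6 term is needed: E = 16/10 = 1.6000.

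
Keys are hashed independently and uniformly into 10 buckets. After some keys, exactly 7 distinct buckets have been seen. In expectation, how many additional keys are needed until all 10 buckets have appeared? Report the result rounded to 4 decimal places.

18.3333

The wait to go from k to k+1 distinct buckets is geometric with mean 10/(10-k).
Sum over k = 7,...,9: E = 10/3 + 10/2 + 10/1 = 18.33333.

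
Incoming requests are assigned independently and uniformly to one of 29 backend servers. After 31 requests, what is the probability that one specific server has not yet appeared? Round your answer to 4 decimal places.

Each request misses the fixed server with probability (29-1)/29 = 28/29, independently.
P(still missing after 31) = (28/29)^31 = 0.33695.

0.3369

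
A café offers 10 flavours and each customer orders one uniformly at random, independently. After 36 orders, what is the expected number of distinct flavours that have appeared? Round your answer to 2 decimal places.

For each flavour, P(seen in 36 orders) = 1 - (9/10)^36 = 0.977.
By linearity of expectation, E[distinct seen] = 10·(1 - (9/10)^36) = 9.775.

9.77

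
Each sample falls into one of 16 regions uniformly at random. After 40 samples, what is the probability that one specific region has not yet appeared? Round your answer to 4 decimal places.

0.0757

On each sample the fixed region fails to appear with probability 15/16.
P(still missing after 40) = (15/16)^40 = 0.07566.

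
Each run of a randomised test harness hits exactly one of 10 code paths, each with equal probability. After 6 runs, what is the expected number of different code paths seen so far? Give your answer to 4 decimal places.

4.6856

For each code path, P(seen in 6 runs) = 1 - (9/10)^6 = 0.46856.
By linearity of expectation, E[distinct seen] = 10·(1 - (9/10)^6) = 4.68559.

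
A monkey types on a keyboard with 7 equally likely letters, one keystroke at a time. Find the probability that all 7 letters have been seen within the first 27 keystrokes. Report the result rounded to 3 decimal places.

By inclusion–exclusion over which letters are missing,
P(all seen) = Σ_{j=0}^{7} (-1)^j C(7,j)((7-j)/7)^27
= 1.0000 - 0.1090 + 0.0024 - 0.0000 + 0.0000 - 0.0000 + 0.0000 - 0.0000
= 0.8933.

0.893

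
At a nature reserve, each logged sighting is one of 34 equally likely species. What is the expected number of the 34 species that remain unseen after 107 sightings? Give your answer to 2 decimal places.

1.39

For each species, P(unseen after 107) = (33/34)^107 = 0.041.
By linearity of expectation, E[unseen] = 34·(33/34)^107 = 1.394.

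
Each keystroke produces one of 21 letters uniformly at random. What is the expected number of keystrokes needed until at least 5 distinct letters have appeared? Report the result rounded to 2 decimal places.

Going from k to k+1 distinct takes a geometric number of keystrokes with mean 21/(21-k).
Sum over k = 0,...,4: E = 21/21 + 21/20 + 21/19 + 21/18 + 21/17 = 5.557.

5.56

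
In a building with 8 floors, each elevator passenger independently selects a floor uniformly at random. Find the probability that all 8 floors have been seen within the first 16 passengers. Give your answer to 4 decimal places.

0.3068

Let A_i be the event that floor i is missing after 16 passengers. By inclusion–exclusion on the A_i,
P(all seen) = Σ_{j=0}^{8} (-1)^j C(8,j)((8-j)/8)^16
= 1.00000 - 0.94454 + 0.28063 - 0.03036 + 0.00107 - 0.00001 + 0.00000 - 0.00000 + 0.00000
= 0.30680.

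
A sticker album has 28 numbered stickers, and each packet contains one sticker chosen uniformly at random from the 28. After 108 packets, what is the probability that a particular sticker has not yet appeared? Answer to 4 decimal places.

0.0197

On each packet the fixed sticker fails to appear with probability 27/28.
P(still missing after 108) = (27/28)^108 = 0.01969.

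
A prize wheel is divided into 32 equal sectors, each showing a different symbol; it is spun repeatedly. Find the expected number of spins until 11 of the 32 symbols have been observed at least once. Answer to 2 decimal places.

13.22

Going from k to k+1 distinct takes a geometric number of spins with mean 32/(32-k).
Sum over k = 0,...,10: E = 32/32 + 32/31 + 32/30 + ... + 32/23 + 32/22 = 13.220.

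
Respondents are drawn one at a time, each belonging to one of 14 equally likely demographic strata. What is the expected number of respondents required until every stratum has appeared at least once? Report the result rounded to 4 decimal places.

45.5219

After k distinct strata have appeared, the next respondent gives a new one with probability (14-k)/14, so the expected wait for the (k+1)-th is 14/(14-k).
E[T] = 14/14 + 14/13 + 14/12 + ... + 14/2 + 14/1 = 14·H_{14}.
H_{14} = 3.25156, so E[T] = 45.52187.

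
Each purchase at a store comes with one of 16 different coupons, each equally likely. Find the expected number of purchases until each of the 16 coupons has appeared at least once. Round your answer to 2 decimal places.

After k distinct coupons have appeared, the next purchase gives a new one with probability (16-k)/16, so the expected wait for the (k+1)-th is 16/(16-k).
E[T] = 16/16 + 16/15 + 16/14 + ... + 16/2 + 16/1 = 16·H_{16}.
H_{16} = 3.381, so E[T] = 54.092.

54.09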